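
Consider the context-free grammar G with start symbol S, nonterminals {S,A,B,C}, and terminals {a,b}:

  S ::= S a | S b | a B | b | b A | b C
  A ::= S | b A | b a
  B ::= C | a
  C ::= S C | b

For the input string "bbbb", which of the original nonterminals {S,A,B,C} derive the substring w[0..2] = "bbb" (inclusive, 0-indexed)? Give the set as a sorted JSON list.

CNF form of G:
  S -> S T0 | S T1 | T0 B | T1 A | T1 C | b
  A -> S T0 | S T1 | T0 B | T1 A | T1 C | T1 T0 | b
  B -> S C | a | b
  C -> S C | b
  T0 -> a
  T1 -> b

Fill CYK table bottom-up (cells [i..j] with 0 ≤ i ≤ j ≤ 2 only):
  T[0,0] 'b' = {A,B,C,S,T1}  orig:{A,B,C,S}
  T[1,1] 'b' = {A,B,C,S,T1}  orig:{A,B,C,S}
  T[2,2] 'b' = {A,B,C,S,T1}  orig:{A,B,C,S}
  T[0,1] 'bb' = {A,B,C,S}
  T[1,2] 'bb' = {A,B,C,S}
  T[0,2] 'bbb' = {A,B,C,S}

Original NTs in T[0,2] deriving "bbb": ["A", "B", "C", "S"]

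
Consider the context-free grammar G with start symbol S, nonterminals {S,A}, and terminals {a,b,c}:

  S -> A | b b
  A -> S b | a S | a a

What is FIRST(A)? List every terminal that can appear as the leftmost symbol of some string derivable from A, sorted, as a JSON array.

Compute FIRST by fixpoint:
pass 1:
  A via A→a S: +{a}
  S via S→A: +{a}
  S via S→b b: +{b}
  FIRST(S)={a,b}  FIRST(A)={a}
pass 2:
  A via A→S b: +{b}
  FIRST(S)={a,b}  FIRST(A)={a,b}
pass 3: (stable)
  FIRST(S)={a,b}  FIRST(A)={a,b}

FIRST(A) = ["a", "b"]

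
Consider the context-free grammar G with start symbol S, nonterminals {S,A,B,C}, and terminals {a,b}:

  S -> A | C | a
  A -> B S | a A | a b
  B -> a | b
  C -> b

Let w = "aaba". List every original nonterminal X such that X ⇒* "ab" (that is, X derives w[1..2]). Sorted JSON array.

Convert to CNF:
  S -> B S | T0 A | T0 T1 | a | b
  A -> B S | T0 A | T0 T1
  B -> a | b
  C -> b
  T0 -> a
  T1 -> b

CYK fill (cells [i..j] with 1 ≤ i ≤ j ≤ 2 only):
  cell(1,1) a: {B,S,T0}  orig:{B,S}
  cell(2,2) b: {B,C,S,T1}  orig:{B,C,S}
  cell(1,2) ab: {A,S}

Original NTs in T[1,2] deriving "ab": ["A", "S"]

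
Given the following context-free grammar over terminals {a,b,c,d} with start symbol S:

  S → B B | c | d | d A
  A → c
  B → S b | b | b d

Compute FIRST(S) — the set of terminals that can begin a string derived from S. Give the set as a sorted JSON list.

FIRST sets, iterate to fixpoint:
[1]
  A via A→c: +{c}
  B via B→b: +{b}
  S via S→B B: +{b}
  S via S→c: +{c}
  S via S→d: +{d}
  FIRST(S)={b,c,d}  FIRST(A)={c}  FIRST(B)={b}
[2]
  B via B→S b: +{c,d}
  FIRST(S)={b,c,d}  FIRST(A)={c}  FIRST(B)={b,c,d}
[3] (no change)
  FIRST(S)={b,c,d}  FIRST(A)={c}  FIRST(B)={b,c,d}

FIRST(S) = ["b", "c", "d"]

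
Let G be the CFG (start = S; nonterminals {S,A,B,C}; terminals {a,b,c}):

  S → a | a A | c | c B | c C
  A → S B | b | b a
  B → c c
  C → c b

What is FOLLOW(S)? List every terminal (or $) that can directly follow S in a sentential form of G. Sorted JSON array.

FIRST iteration:
pass 1:
  A via A→b: +{b}
  B via B→c c: +{c}
  C via C→c b: +{c}
  S via S→a: +{a}
  S via S→c: +{c}
  FIRST(S)={a,c}  FIRST(A)={b}  FIRST(B)={c}  FIRST(C)={c}
pass 2:
  A via A→S B: +{a,c}
  FIRST(S)={a,c}  FIRST(A)={a,b,c}  FIRST(B)={c}  FIRST(C)={c}
pass 3: (stable)
  FIRST(S)={a,c}  FIRST(A)={a,b,c}  FIRST(B)={c}  FIRST(C)={c}

FOLLOW sets:
initialize: $ ∈ FOLLOW(S)
pass 1:
  A→S B: FOLLOW(S) ⊇ FIRST(B) = {c}; new: +{c}
  S→a A: FOLLOW(A) ⊇ FOLLOW(S) ⊇ {$,c}; new: +{$,c}
  S→c B: FOLLOW(B) ⊇ FOLLOW(S) ⊇ {$,c}; new: +{$,c}
  S→c C: FOLLOW(C) ⊇ FOLLOW(S) ⊇ {$,c}; new: +{$,c}
  S: {$,c}  A: {$,c}  B: {$,c}  C: {$,c}
pass 2: — fixpoint
  S: {$,c}  A: {$,c}  B: {$,c}  C: {$,c}

FOLLOW(S) = ["$", "c"]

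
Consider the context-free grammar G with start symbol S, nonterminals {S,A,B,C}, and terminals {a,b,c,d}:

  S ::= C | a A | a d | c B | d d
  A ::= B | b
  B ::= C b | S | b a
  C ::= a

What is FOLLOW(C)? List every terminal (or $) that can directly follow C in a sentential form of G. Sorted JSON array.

FIRST iteration:
[1]
  A via A→b: +{b}
  B via B→b a: +{b}
  C via C→a: +{a}
  S via S→C: +{a}
  S via S→c B: +{c}
  S via S→d d: +{d}
  FIRST(S)={a,c,d}  FIRST(A)={b}  FIRST(B)={b}  FIRST(C)={a}
[2]
  B via B→C b: +{a}
  B via B→S: +{c,d}
  FIRST(S)={a,c,d}  FIRST(A)={b}  FIRST(B)={a,b,c,d}  FIRST(C)={a}
[3]
  A via A→B: +{a,c,d}
  FIRST(S)={a,c,d}  FIRST(A)={a,b,c,d}  FIRST(B)={a,b,c,d}  FIRST(C)={a}
[4] — fixpoint
  FIRST(S)={a,c,d}  FIRST(A)={a,b,c,d}  FIRST(B)={a,b,c,d}  FIRST(C)={a}

FOLLOW sets:
seed FOLLOW(S) with $
[1]
  B→C b: FOLLOW(C) ⊇ FIRST(b) = {b}; new: +{b}
  S→C: FOLLOW(C) ⊇ FOLLOW(S) ⊇ {$}; new: +{$}
  S→a A: FOLLOW(A) ⊇ FOLLOW(S) ⊇ {$}; new: +{$}
  S→c B: FOLLOW(B) ⊇ FOLLOW(S) ⊇ {$}; new: +{$}
  FOLLOW(S)={$}  FOLLOW(A)={$}  FOLLOW(B)={$}  FOLLOW(C)={$,b}
[2] (no change)
  FOLLOW(S)={$}  FOLLOW(A)={$}  FOLLOW(B)={$}  FOLLOW(C)={$,b}

FOLLOW(C) = ["$", "b"]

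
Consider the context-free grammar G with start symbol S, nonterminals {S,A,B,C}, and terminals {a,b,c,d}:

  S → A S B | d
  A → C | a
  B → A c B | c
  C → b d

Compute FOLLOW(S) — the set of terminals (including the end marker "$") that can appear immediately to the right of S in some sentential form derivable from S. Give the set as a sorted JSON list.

FIRST iteration:
round 1:
  A via A→a: +{a}
  B via B→A c B: +{a}
  B via B→c: +{c}
  C via C→b d: +{b}
  S via S→A S B: +{a}
  S via S→d: +{d}
  FIRST(S)={a,d}  FIRST(A)={a}  FIRST(B)={a,c}  FIRST(C)={b}
round 2:
  A via A→C: +{b}
  B via B→A c B: +{b}
  S via S→A S B: +{b}
  FIRST(S)={a,b,d}  FIRST(A)={a,b}  FIRST(B)={a,b,c}  FIRST(C)={b}
round 3: done
  FIRST(S)={a,b,d}  FIRST(A)={a,b}  FIRST(B)={a,b,c}  FIRST(C)={b}

FOLLOW iteration:
FOLLOW(S) := {$}
iter 1:
  B→A c B: FOLLOW(A) ⊇ FIRST(c) = {c}; new: +{c}
  S→A S B: FOLLOW(A) ⊇ FIRST(S) = {a,b,d}; new: +{a,b,d}
  S→A S B: FOLLOW(S) ⊇ FIRST(B) = {a,b,c}; new: +{a,b,c}
  S→A S B: FOLLOW(B) ⊇ FOLLOW(S) ⊇ {$,a,b,c}; new: +{$,a,b,c}
  FOLLOW(S)={$,a,b,c}  FOLLOW(A)={a,b,c,d}  FOLLOW(B)={$,a,b,c}  FOLLOW(C)={}
iter 2:
  A→C: FOLLOW(C) ⊇ FOLLOW(A) ⊇ {a,b,c,d}; new: +{a,b,c,d}
  FOLLOW(S)={$,a,b,c}  FOLLOW(A)={a,b,c,d}  FOLLOW(B)={$,a,b,c}  FOLLOW(C)={a,b,c,d}
iter 3: (stable)
  FOLLOW(S)={$,a,b,c}  FOLLOW(A)={a,b,c,d}  FOLLOW(B)={$,a,b,c}  FOLLOW(C)={a,b,c,d}

FOLLOW(S) = ["$", "a", "b", "c"]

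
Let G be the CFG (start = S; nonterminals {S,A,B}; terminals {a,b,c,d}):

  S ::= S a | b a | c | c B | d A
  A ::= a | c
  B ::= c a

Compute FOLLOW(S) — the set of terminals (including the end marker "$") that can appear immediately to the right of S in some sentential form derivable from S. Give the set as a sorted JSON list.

Compute FIRST by fixpoint:
iter 1:
  A via A→a: +{a}
  A via A→c: +{c}
  B via B→c a: +{c}
  S via S→b a: +{b}
  S via S→c: +{c}
  S via S→d A: +{d}
  FIRST[S]={b,c,d}  FIRST[A]={a,c}  FIRST[B]={c}
iter 2: done
  FIRST[S]={b,c,d}  FIRST[A]={a,c}  FIRST[B]={c}

Compute FOLLOW by fixpoint:
FOLLOW(S) := {$}
[1]
  S→S a: FOLLOW(S) ⊇ FIRST(a) = {a}; new: +{a}
  S→c B: FOLLOW(B) ⊇ FOLLOW(S) ⊇ {$,a}; new: +{$,a}
  S→d A: FOLLOW(A) ⊇ FOLLOW(S) ⊇ {$,a}; new: +{$,a}
  S: {$,a}  A: {$,a}  B: {$,a}
[2] (stable)
  S: {$,a}  A: {$,a}  B: {$,a}

FOLLOW(S) = ["$", "a"]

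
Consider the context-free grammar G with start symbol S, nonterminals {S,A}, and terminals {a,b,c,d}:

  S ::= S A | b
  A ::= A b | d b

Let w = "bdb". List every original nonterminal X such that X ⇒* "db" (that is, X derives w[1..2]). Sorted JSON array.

Convert to CNF:
  S -> S A | b
  A -> A T0 | T1 T0
  T0 -> b
  T1 -> d

CYK fill, restricted to cells inside w[1..2]:
  T[1,1] 'd' = {T1}  orig:{}
  T[2,2] 'b' = {S,T0}  orig:{S}
  T[1,2] 'db' = {A}

Original NTs in T[1,2] deriving "db": ["A"]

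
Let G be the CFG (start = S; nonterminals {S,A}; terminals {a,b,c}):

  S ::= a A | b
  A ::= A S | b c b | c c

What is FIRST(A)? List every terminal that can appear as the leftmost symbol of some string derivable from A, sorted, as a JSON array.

Compute FIRST by fixpoint:
pass 1:
  A via A→b c b: +{b}
  A via A→c c: +{c}
  S via S→a A: +{a}
  S via S→b: +{b}
  S: {a,b}  A: {b,c}
pass 2: (no change)
  S: {a,b}  A: {b,c}

FIRST(A) = ["b", "c"]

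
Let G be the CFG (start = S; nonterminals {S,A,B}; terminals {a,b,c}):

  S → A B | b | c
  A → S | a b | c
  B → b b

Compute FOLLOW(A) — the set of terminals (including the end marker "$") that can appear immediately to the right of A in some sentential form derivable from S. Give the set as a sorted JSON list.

Compute FIRST by fixpoint:
round 1:
  A via A→a b: +{a}
  A via A→c: +{c}
  B via B→b b: +{b}
  S via S→A B: +{a,c}
  S via S→b: +{b}
  FIRST[S]={a,b,c}  FIRST[A]={a,c}  FIRST[B]={b}
round 2:
  A via A→S: +{b}
  FIRST[S]={a,b,c}  FIRST[A]={a,b,c}  FIRST[B]={b}
round 3: (no change)
  FIRST[S]={a,b,c}  FIRST[A]={a,b,c}  FIRST[B]={b}

FOLLOW sets:
seed FOLLOW(S) with $
iter 1:
  S→A B: FOLLOW(A) ⊇ FIRST(B) = {b}; new: +{b}
  S→A B: FOLLOW(B) ⊇ FOLLOW(S) ⊇ {$}; new: +{$}
  FOLLOW[S]={$}  FOLLOW[A]={b}  FOLLOW[B]={$}
iter 2:
  A→S: FOLLOW(S) ⊇ FOLLOW(A) ⊇ {b}; new: +{b}
  S→A B: FOLLOW(B) ⊇ FOLLOW(S) ⊇ {$,b}; new: +{b}
  FOLLOW[S]={$,b}  FOLLOW[A]={b}  FOLLOW[B]={$,b}
iter 3: (stable)
  FOLLOW[S]={$,b}  FOLLOW[A]={b}  FOLLOW[B]={$,b}

FOLLOW(A) = ["b"]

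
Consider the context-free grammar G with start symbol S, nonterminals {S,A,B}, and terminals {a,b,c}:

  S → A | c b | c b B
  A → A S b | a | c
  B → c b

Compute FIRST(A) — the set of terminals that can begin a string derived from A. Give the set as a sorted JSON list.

Compute FIRST by fixpoint:
[1]
  A via A→a: +{a}
  A via A→c: +{c}
  B via B→c b: +{c}
  S via S→A: +{a,c}
  FIRST(S)={a,c}  FIRST(A)={a,c}  FIRST(B)={c}
[2] — fixpoint
  FIRST(S)={a,c}  FIRST(A)={a,c}  FIRST(B)={c}

FIRST(A) = ["a", "c"]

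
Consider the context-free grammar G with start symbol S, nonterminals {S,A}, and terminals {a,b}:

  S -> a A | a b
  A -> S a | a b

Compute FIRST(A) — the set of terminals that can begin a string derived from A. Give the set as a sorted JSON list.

FIRST iteration:
pass 1:
  A via A→a b: +{a}
  S via S→a A: +{a}
  FIRST(S)={a}  FIRST(A)={a}
pass 2: — fixpoint
  FIRST(S)={a}  FIRST(A)={a}

FIRST(A) = ["a"]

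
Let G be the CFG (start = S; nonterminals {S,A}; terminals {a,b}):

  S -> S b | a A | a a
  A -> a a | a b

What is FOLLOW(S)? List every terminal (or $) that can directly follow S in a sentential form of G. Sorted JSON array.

Compute FIRST by fixpoint:
iter 1:
  A via A→a a: +{a}
  S via S→a A: +{a}
  FIRST(S)={a}  FIRST(A)={a}
iter 2: (no change)
  FIRST(S)={a}  FIRST(A)={a}

Compute FOLLOW by fixpoint:
FOLLOW(S) := {$}
[1]
  S→S b: FOLLOW(S) ⊇ FIRST(b) = {b}; new: +{b}
  S→a A: FOLLOW(A) ⊇ FOLLOW(S) ⊇ {$,b}; new: +{$,b}
  S: {$,b}  A: {$,b}
[2] (stable)
  S: {$,b}  A: {$,b}

FOLLOW(S) = ["$", "b"]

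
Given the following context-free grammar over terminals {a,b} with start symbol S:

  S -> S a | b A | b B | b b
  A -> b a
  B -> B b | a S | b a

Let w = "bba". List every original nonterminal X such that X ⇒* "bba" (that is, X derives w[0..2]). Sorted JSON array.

Convert to CNF:
  S -> S T1 | T0 A | T0 B | T0 T0
  A -> T0 T1
  B -> B T0 | T0 T1 | T1 S
  T0 -> b
  T1 -> a

Fill CYK table bottom-up (cells [i..j] with 0 ≤ i ≤ j ≤ 2 only):
  T[0,0] 'b' = {T0}  orig:{}
  T[1,1] 'b' = {T0}  orig:{}
  T[2,2] 'a' = {T1}  orig:{}
  T[0,1] 'bb' = {S}
  T[1,2] 'ba' = {A,B}
  T[0,2] 'bba' = {S}

Original NTs in T[0,2] deriving "bba": ["S"]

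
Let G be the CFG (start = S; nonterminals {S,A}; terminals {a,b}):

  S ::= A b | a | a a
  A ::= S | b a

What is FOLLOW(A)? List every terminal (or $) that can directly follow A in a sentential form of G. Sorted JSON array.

FIRST iteration:
round 1:
  A via A→b a: +{b}
  S via S→A b: +{b}
  S via S→a: +{a}
  FIRST(S)={a,b}  FIRST(A)={b}
round 2:
  A via A→S: +{a}
  FIRST(S)={a,b}  FIRST(A)={a,b}
round 3: — fixpoint
  FIRST(S)={a,b}  FIRST(A)={a,b}

Compute FOLLOW by fixpoint:
initialize: $ ∈ FOLLOW(S)
[1]
  S→A b: FOLLOW(A) ⊇ FIRST(b) = {b}; new: +{b}
  FOLLOW(S)={$}  FOLLOW(A)={b}
[2]
  A→S: FOLLOW(S) ⊇ FOLLOW(A) ⊇ {b}; new: +{b}
  FOLLOW(S)={$,b}  FOLLOW(A)={b}
[3] — fixpoint
  FOLLOW(S)={$,b}  FOLLOW(A)={b}

FOLLOW(A) = ["b"]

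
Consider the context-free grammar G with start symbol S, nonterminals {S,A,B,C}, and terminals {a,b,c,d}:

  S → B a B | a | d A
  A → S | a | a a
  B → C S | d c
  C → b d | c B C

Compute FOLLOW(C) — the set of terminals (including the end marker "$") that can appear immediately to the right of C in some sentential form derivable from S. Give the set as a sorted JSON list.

FIRST iteration:
round 1:
  A via A→a: +{a}
  B via B→d c: +{d}
  C via C→b d: +{b}
  C via C→c B C: +{c}
  S via S→B a B: +{d}
  S via S→a: +{a}
  FIRST(S)={a,d}  FIRST(A)={a}  FIRST(B)={d}  FIRST(C)={b,c}
round 2:
  A via A→S: +{d}
  B via B→C S: +{b,c}
  S via S→B a B: +{b,c}
  FIRST(S)={a,b,c,d}  FIRST(A)={a,d}  FIRST(B)={b,c,d}  FIRST(C)={b,c}
round 3:
  A via A→S: +{b,c}
  FIRST(S)={a,b,c,d}  FIRST(A)={a,b,c,d}  FIRST(B)={b,c,d}  FIRST(C)={b,c}
round 4: done
  FIRST(S)={a,b,c,d}  FIRST(A)={a,b,c,d}  FIRST(B)={b,c,d}  FIRST(C)={b,c}

FOLLOW sets:
seed FOLLOW(S) with $
[1]
  B→C S: FOLLOW(C) ⊇ FIRST(S) = {a,b,c,d}; new: +{a,b,c,d}
  C→c B C: FOLLOW(B) ⊇ FIRST(C) = {b,c}; new: +{b,c}
  S→B a B: FOLLOW(B) ⊇ FIRST(a) = {a}; new: +{a}
  S→B a B: FOLLOW(B) ⊇ FOLLOW(S) ⊇ {$}; new: +{$}
  S→d A: FOLLOW(A) ⊇ FOLLOW(S) ⊇ {$}; new: +{$}
  S: {$}  A: {$}  B: {$,a,b,c}  C: {a,b,c,d}
[2]
  B→C S: FOLLOW(S) ⊇ FOLLOW(B) ⊇ {$,a,b,c}; new: +{a,b,c}
  S→d A: FOLLOW(A) ⊇ FOLLOW(S) ⊇ {$,a,b,c}; new: +{a,b,c}
  S: {$,a,b,c}  A: {$,a,b,c}  B: {$,a,b,c}  C: {a,b,c,d}
[3] — fixpoint
  S: {$,a,b,c}  A: {$,a,b,c}  B: {$,a,b,c}  C: {a,b,c,d}

FOLLOW(C) = ["a", "b", "c", "d"]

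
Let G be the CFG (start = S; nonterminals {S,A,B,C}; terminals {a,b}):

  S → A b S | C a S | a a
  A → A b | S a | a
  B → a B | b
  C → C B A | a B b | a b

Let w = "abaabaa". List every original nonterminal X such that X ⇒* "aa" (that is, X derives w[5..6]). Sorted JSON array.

CNF form of G:
  S -> A X4 | C X5 | T1 T1
  A -> A T0 | S T1 | a
  B -> T1 B | b
  C -> C X2 | T1 T0 | T1 X3
  T0 -> b
  T1 -> a
  X2 -> B A
  X3 -> B T0
  X4 -> T0 S
  X5 -> T1 S

CYK table (by increasing span), restricted to cells inside w[5..6]:
  [5..5]={A,T1}  "a"  orig:{A}
  [6..6]={A,T1}  "a"  orig:{A}
  [5..6]={S}  "aa"

Original NTs in T[5,6] deriving "aa": ["S"]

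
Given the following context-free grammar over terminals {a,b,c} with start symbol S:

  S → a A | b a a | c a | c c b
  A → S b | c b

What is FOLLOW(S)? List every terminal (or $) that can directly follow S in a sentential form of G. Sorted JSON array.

FIRST iteration:
round 1:
  A via A→c b: +{c}
  S via S→a A: +{a}
  S via S→b a a: +{b}
  S via S→c a: +{c}
  S: {a,b,c}  A: {c}
round 2:
  A via A→S b: +{a,b}
  S: {a,b,c}  A: {a,b,c}
round 3: done
  S: {a,b,c}  A: {a,b,c}

Compute FOLLOW by fixpoint:
seed FOLLOW(S) with $
pass 1:
  A→S b: FOLLOW(S) ⊇ FIRST(b) = {b}; new: +{b}
  S→a A: FOLLOW(A) ⊇ FOLLOW(S) ⊇ {$,b}; new: +{$,b}
  S: {$,b}  A: {$,b}
pass 2: — fixpoint
  S: {$,b}  A: {$,b}

FOLLOW(S) = ["$", "b"]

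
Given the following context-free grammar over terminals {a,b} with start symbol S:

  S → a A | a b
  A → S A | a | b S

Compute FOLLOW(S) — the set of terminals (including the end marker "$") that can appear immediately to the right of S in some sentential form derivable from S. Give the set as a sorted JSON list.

FIRST sets, iterate to fixpoint:
round 1:
  A via A→a: +{a}
  A via A→b S: +{b}
  S via S→a A: +{a}
  FIRST[S]={a}  FIRST[A]={a,b}
round 2: (no change)
  FIRST[S]={a}  FIRST[A]={a,b}

FOLLOW iteration:
seed FOLLOW(S) with $
pass 1:
  A→S A: FOLLOW(S) ⊇ FIRST(A) = {a,b}; new: +{a,b}
  S→a A: FOLLOW(A) ⊇ FOLLOW(S) ⊇ {$,a,b}; new: +{$,a,b}
  FOLLOW(S)={$,a,b}  FOLLOW(A)={$,a,b}
pass 2: — fixpoint
  FOLLOW(S)={$,a,b}  FOLLOW(A)={$,a,b}

FOLLOW(S) = ["$", "a", "b"]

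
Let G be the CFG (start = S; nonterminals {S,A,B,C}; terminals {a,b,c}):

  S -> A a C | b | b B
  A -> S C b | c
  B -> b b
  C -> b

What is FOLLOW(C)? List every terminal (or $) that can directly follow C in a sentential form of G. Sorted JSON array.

Compute FIRST by fixpoint:
round 1:
  A via A→c: +{c}
  B via B→b b: +{b}
  C via C→b: +{b}
  S via S→A a C: +{c}
  S via S→b: +{b}
  FIRST(S)={b,c}  FIRST(A)={c}  FIRST(B)={b}  FIRST(C)={b}
round 2:
  A via A→S C b: +{b}
  FIRST(S)={b,c}  FIRST(A)={b,c}  FIRST(B)={b}  FIRST(C)={b}
round 3: (stable)
  FIRST(S)={b,c}  FIRST(A)={b,c}  FIRST(B)={b}  FIRST(C)={b}

FOLLOW iteration:
FOLLOW(S) := {$}
round 1:
  A→S C b: FOLLOW(S) ⊇ FIRST(C) = {b}; new: +{b}
  A→S C b: FOLLOW(C) ⊇ FIRST(b) = {b}; new: +{b}
  S→A a C: FOLLOW(A) ⊇ FIRST(a) = {a}; new: +{a}
  S→A a C: FOLLOW(C) ⊇ FOLLOW(S) ⊇ {$,b}; new: +{$}
  S→b B: FOLLOW(B) ⊇ FOLLOW(S) ⊇ {$,b}; new: +{$,b}
  FOLLOW(S)={$,b}  FOLLOW(A)={a}  FOLLOW(B)={$,b}  FOLLOW(C)={$,b}
round 2: (stable)
  FOLLOW(S)={$,b}  FOLLOW(A)={a}  FOLLOW(B)={$,b}  FOLLOW(C)={$,b}

FOLLOW(C) = ["$", "b"]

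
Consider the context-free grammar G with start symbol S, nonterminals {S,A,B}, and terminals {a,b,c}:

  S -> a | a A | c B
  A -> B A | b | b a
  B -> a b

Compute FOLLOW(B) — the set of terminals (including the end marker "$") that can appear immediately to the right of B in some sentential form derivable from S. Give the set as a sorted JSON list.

Compute FIRST by fixpoint:
round 1:
  A via A→b: +{b}
  B via B→a b: +{a}
  S via S→a: +{a}
  S via S→c B: +{c}
  S: {a,c}  A: {b}  B: {a}
round 2:
  A via A→B A: +{a}
  S: {a,c}  A: {a,b}  B: {a}
round 3: done
  S: {a,c}  A: {a,b}  B: {a}

FOLLOW sets:
FOLLOW(S) := {$}
[1]
  A→B A: FOLLOW(B) ⊇ FIRST(A) = {a,b}; new: +{a,b}
  S→a A: FOLLOW(A) ⊇ FOLLOW(S) ⊇ {$}; new: +{$}
  S→c B: FOLLOW(B) ⊇ FOLLOW(S) ⊇ {$}; new: +{$}
  FOLLOW(S)={$}  FOLLOW(A)={$}  FOLLOW(B)={$,a,b}
[2] (no change)
  FOLLOW(S)={$}  FOLLOW(A)={$}  FOLLOW(B)={$,a,b}

FOLLOW(B) = ["$", "a", "b"]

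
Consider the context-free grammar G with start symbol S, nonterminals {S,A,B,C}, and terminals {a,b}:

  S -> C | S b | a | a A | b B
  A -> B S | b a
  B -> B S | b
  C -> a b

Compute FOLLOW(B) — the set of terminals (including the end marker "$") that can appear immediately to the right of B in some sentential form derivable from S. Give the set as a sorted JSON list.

Compute FIRST by fixpoint:
pass 1:
  A via A→b a: +{b}
  B via B→b: +{b}
  C via C→a b: +{a}
  S via S→C: +{a}
  S via S→b B: +{b}
  FIRST[S]={a,b}  FIRST[A]={b}  FIRST[B]={b}  FIRST[C]={a}
pass 2: (stable)
  FIRST[S]={a,b}  FIRST[A]={b}  FIRST[B]={b}  FIRST[C]={a}

FOLLOW iteration:
FOLLOW(S) := {$}
pass 1:
  A→B S: FOLLOW(B) ⊇ FIRST(S) = {a,b}; new: +{a,b}
  B→B S: FOLLOW(S) ⊇ FOLLOW(B) ⊇ {a,b}; new: +{a,b}
  S→C: FOLLOW(C) ⊇ FOLLOW(S) ⊇ {$,a,b}; new: +{$,a,b}
  S→a A: FOLLOW(A) ⊇ FOLLOW(S) ⊇ {$,a,b}; new: +{$,a,b}
  S→b B: FOLLOW(B) ⊇ FOLLOW(S) ⊇ {$,a,b}; new: +{$}
  FOLLOW(S)={$,a,b}  FOLLOW(A)={$,a,b}  FOLLOW(B)={$,a,b}  FOLLOW(C)={$,a,b}
pass 2: (stable)
  FOLLOW(S)={$,a,b}  FOLLOW(A)={$,a,b}  FOLLOW(B)={$,a,b}  FOLLOW(C)={$,a,b}

FOLLOW(B) = ["$", "a", "b"]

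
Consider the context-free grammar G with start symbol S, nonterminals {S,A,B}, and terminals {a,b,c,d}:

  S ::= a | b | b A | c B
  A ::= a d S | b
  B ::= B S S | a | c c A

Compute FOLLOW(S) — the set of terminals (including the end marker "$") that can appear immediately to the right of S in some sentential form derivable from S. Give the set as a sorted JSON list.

FIRST iteration:
[1]
  A via A→a d S: +{a}
  A via A→b: +{b}
  B via B→a: +{a}
  B via B→c c A: +{c}
  S via S→a: +{a}
  S via S→b: +{b}
  S via S→c B: +{c}
  S: {a,b,c}  A: {a,b}  B: {a,c}
[2] done
  S: {a,b,c}  A: {a,b}  B: {a,c}

FOLLOW sets:
initialize: $ ∈ FOLLOW(S)
[1]
  B→B S S: FOLLOW(B) ⊇ FIRST(S) = {a,b,c}; new: +{a,b,c}
  B→B S S: FOLLOW(S) ⊇ FIRST(S) = {a,b,c}; new: +{a,b,c}
  B→c c A: FOLLOW(A) ⊇ FOLLOW(B) ⊇ {a,b,c}; new: +{a,b,c}
  S→b A: FOLLOW(A) ⊇ FOLLOW(S) ⊇ {$,a,b,c}; new: +{$}
  S→c B: FOLLOW(B) ⊇ FOLLOW(S) ⊇ {$,a,b,c}; new: +{$}
  FOLLOW(S)={$,a,b,c}  FOLLOW(A)={$,a,b,c}  FOLLOW(B)={$,a,b,c}
[2] (stable)
  FOLLOW(S)={$,a,b,c}  FOLLOW(A)={$,a,b,c}  FOLLOW(B)={$,a,b,c}

FOLLOW(S) = ["$", "a", "b", "c"]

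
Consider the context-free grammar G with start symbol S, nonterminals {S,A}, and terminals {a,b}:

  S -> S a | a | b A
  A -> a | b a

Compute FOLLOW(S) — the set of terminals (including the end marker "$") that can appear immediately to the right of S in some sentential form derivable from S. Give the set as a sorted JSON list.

FIRST sets, iterate to fixpoint:
pass 1:
  A via A→a: +{a}
  A via A→b a: +{b}
  S via S→a: +{a}
  S via S→b A: +{b}
  FIRST(S)={a,b}  FIRST(A)={a,b}
pass 2: — fixpoint
  FIRST(S)={a,b}  FIRST(A)={a,b}

FOLLOW sets:
seed FOLLOW(S) with $
pass 1:
  S→S a: FOLLOW(S) ⊇ FIRST(a) = {a}; new: +{a}
  S→b A: FOLLOW(A) ⊇ FOLLOW(S) ⊇ {$,a}; new: +{$,a}
  FOLLOW(S)={$,a}  FOLLOW(A)={$,a}
pass 2: (stable)
  FOLLOW(S)={$,a}  FOLLOW(A)={$,a}

FOLLOW(S) = ["$", "a"]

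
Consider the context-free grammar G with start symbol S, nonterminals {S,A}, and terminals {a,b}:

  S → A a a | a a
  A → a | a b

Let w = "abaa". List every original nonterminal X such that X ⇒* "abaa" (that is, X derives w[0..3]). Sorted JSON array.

Convert to CNF:
  S -> A X2 | T0 T0
  A -> T0 T1 | a
  T0 -> a
  T1 -> b
  X2 -> T0 T0

CYK table (by increasing span) (cells [i..j] with 0 ≤ i ≤ j ≤ 3 only):
  [0..0]={A,T0}  "a"  orig:{A}
  [1..1]={T1}  "b"  orig:{}
  [2..2]={A,T0}  "a"  orig:{A}
  [3..3]={A,T0}  "a"  orig:{A}
  [0..1]={A}  "ab"
  [1..2]=∅  "ba"
  [2..3]={S,X2}  "aa"  orig:{S}
  [0..2]=∅  "aba"
  [1..3]=∅  "baa"
  [0..3]={S}  "abaa"

Original NTs in T[0,3] deriving "abaa": ["S"]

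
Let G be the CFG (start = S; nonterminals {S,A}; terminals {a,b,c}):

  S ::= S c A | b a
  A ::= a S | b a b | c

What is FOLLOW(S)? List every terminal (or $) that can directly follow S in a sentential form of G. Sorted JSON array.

Compute FIRST by fixpoint:
iter 1:
  A via A→a S: +{a}
  A via A→b a b: +{b}
  A via A→c: +{c}
  S via S→b a: +{b}
  FIRST(S)={b}  FIRST(A)={a,b,c}
iter 2: (no change)
  FIRST(S)={b}  FIRST(A)={a,b,c}

Compute FOLLOW by fixpoint:
initialize: $ ∈ FOLLOW(S)
iter 1:
  S→S c A: FOLLOW(S) ⊇ FIRST(c) = {c}; new: +{c}
  S→S c A: FOLLOW(A) ⊇ FOLLOW(S) ⊇ {$,c}; new: +{$,c}
  FOLLOW(S)={$,c}  FOLLOW(A)={$,c}
iter 2: (stable)
  FOLLOW(S)={$,c}  FOLLOW(A)={$,c}

FOLLOW(S) = ["$", "c"]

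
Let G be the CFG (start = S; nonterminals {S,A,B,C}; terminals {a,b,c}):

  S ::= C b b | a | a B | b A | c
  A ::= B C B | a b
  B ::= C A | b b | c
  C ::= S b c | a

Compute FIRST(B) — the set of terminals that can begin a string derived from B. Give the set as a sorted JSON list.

FIRST iteration:
round 1:
  A via A→a b: +{a}
  B via B→b b: +{b}
  B via B→c: +{c}
  C via C→a: +{a}
  S via S→C b b: +{a}
  S via S→b A: +{b}
  S via S→c: +{c}
  FIRST(S)={a,b,c}  FIRST(A)={a}  FIRST(B)={b,c}  FIRST(C)={a}
round 2:
  A via A→B C B: +{b,c}
  B via B→C A: +{a}
  C via C→S b c: +{b,c}
  FIRST(S)={a,b,c}  FIRST(A)={a,b,c}  FIRST(B)={a,b,c}  FIRST(C)={a,b,c}
round 3: done
  FIRST(S)={a,b,c}  FIRST(A)={a,b,c}  FIRST(B)={a,b,c}  FIRST(C)={a,b,c}

FIRST(B) = ["a", "b", "c"]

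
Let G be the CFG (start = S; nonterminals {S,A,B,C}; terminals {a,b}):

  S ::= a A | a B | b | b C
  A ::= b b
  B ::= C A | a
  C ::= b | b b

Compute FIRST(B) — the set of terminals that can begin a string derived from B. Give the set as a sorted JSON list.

Compute FIRST by fixpoint:
iter 1:
  A via A→b b: +{b}
  B via B→a: +{a}
  C via C→b: +{b}
  S via S→a A: +{a}
  S via S→b: +{b}
  FIRST(S)={a,b}  FIRST(A)={b}  FIRST(B)={a}  FIRST(C)={b}
iter 2:
  B via B→C A: +{b}
  FIRST(S)={a,b}  FIRST(A)={b}  FIRST(B)={a,b}  FIRST(C)={b}
iter 3: (stable)
  FIRST(S)={a,b}  FIRST(A)={b}  FIRST(B)={a,b}  FIRST(C)={b}

FIRST(B) = ["a", "b"]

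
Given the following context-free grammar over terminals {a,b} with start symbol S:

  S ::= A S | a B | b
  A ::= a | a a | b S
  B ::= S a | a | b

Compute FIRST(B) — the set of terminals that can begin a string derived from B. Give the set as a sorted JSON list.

Compute FIRST by fixpoint:
iter 1:
  A via A→a: +{a}
  A via A→b S: +{b}
  B via B→a: +{a}
  B via B→b: +{b}
  S via S→A S: +{a,b}
  FIRST[S]={a,b}  FIRST[A]={a,b}  FIRST[B]={a,b}
iter 2: done
  FIRST[S]={a,b}  FIRST[A]={a,b}  FIRST[B]={a,b}

FIRST(B) = ["a", "b"]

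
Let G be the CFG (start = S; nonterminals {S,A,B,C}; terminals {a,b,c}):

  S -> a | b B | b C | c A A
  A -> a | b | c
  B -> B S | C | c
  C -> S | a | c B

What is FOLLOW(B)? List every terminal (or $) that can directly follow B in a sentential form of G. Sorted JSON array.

FIRST sets, iterate to fixpoint:
pass 1:
  A via A→a: +{a}
  A via A→b: +{b}
  A via A→c: +{c}
  B via B→c: +{c}
  C via C→a: +{a}
  C via C→c B: +{c}
  S via S→a: +{a}
  S via S→b B: +{b}
  S via S→c A A: +{c}
  FIRST(S)={a,b,c}  FIRST(A)={a,b,c}  FIRST(B)={c}  FIRST(C)={a,c}
pass 2:
  B via B→C: +{a}
  C via C→S: +{b}
  FIRST(S)={a,b,c}  FIRST(A)={a,b,c}  FIRST(B)={a,c}  FIRST(C)={a,b,c}
pass 3:
  B via B→C: +{b}
  FIRST(S)={a,b,c}  FIRST(A)={a,b,c}  FIRST(B)={a,b,c}  FIRST(C)={a,b,c}
pass 4: (no change)
  FIRST(S)={a,b,c}  FIRST(A)={a,b,c}  FIRST(B)={a,b,c}  FIRST(C)={a,b,c}

FOLLOW iteration:
seed FOLLOW(S) with $
iter 1:
  B→B S: FOLLOW(B) ⊇ FIRST(S) = {a,b,c}; new: +{a,b,c}
  B→B S: FOLLOW(S) ⊇ FOLLOW(B) ⊇ {a,b,c}; new: +{a,b,c}
  B→C: FOLLOW(C) ⊇ FOLLOW(B) ⊇ {a,b,c}; new: +{a,b,c}
  S→b B: FOLLOW(B) ⊇ FOLLOW(S) ⊇ {$,a,b,c}; new: +{$}
  S→b C: FOLLOW(C) ⊇ FOLLOW(S) ⊇ {$,a,b,c}; new: +{$}
  S→c A A: FOLLOW(A) ⊇ FIRST(A) = {a,b,c}; new: +{a,b,c}
  S→c A A: FOLLOW(A) ⊇ FOLLOW(S) ⊇ {$,a,b,c}; new: +{$}
  S: {$,a,b,c}  A: {$,a,b,c}  B: {$,a,b,c}  C: {$,a,b,c}
iter 2: (no change)
  S: {$,a,b,c}  A: {$,a,b,c}  B: {$,a,b,c}  C: {$,a,b,c}

FOLLOW(B) = ["$", "a", "b", "c"]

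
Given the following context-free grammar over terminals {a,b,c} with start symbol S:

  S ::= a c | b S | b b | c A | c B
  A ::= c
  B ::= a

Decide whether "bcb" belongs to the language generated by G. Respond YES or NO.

Convert to CNF:
  S -> T0 T1 | T1 A | T1 B | T2 S | T2 T2
  A -> c
  B -> a
  T0 -> a
  T1 -> c
  T2 -> b

Fill CYK table bottom-up:
  T[0,0] 'b' = {T2}  orig:{}
  T[1,1] 'c' = {A,T1}  orig:{A}
  T[2,2] 'b' = {T2}  orig:{}
  T[0,1] 'bc' = ∅
  T[1,2] 'cb' = ∅
  T[0,2] 'bcb' = ∅

S ∉ T[0,2] ⇒ NO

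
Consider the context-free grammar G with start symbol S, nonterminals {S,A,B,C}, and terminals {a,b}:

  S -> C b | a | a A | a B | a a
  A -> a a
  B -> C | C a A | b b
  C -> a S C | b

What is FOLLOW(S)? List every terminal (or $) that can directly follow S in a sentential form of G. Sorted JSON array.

Compute FIRST by fixpoint:
[1]
  A via A→a a: +{a}
  B via B→b b: +{b}
  C via C→a S C: +{a}
  C via C→b: +{b}
  S via S→C b: +{a,b}
  FIRST(S)={a,b}  FIRST(A)={a}  FIRST(B)={b}  FIRST(C)={a,b}
[2]
  B via B→C: +{a}
  FIRST(S)={a,b}  FIRST(A)={a}  FIRST(B)={a,b}  FIRST(C)={a,b}
[3] done
  FIRST(S)={a,b}  FIRST(A)={a}  FIRST(B)={a,b}  FIRST(C)={a,b}

Compute FOLLOW by fixpoint:
seed FOLLOW(S) with $
pass 1:
  B→C a A: FOLLOW(C) ⊇ FIRST(a) = {a}; new: +{a}
  C→a S C: FOLLOW(S) ⊇ FIRST(C) = {a,b}; new: +{a,b}
  S→C b: FOLLOW(C) ⊇ FIRST(b) = {b}; new: +{b}
  S→a A: FOLLOW(A) ⊇ FOLLOW(S) ⊇ {$,a,b}; new: +{$,a,b}
  S→a B: FOLLOW(B) ⊇ FOLLOW(S) ⊇ {$,a,b}; new: +{$,a,b}
  FOLLOW(S)={$,a,b}  FOLLOW(A)={$,a,b}  FOLLOW(B)={$,a,b}  FOLLOW(C)={a,b}
pass 2:
  B→C: FOLLOW(C) ⊇ FOLLOW(B) ⊇ {$,a,b}; new: +{$}
  FOLLOW(S)={$,a,b}  FOLLOW(A)={$,a,b}  FOLLOW(B)={$,a,b}  FOLLOW(C)={$,a,b}
pass 3: done
  FOLLOW(S)={$,a,b}  FOLLOW(A)={$,a,b}  FOLLOW(B)={$,a,b}  FOLLOW(C)={$,a,b}

FOLLOW(S) = ["$", "a", "b"]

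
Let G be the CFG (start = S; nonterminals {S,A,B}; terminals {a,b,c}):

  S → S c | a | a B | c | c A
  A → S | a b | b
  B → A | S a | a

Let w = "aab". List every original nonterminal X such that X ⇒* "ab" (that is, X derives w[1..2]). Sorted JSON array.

CNF form of G:
  S -> S T0 | T0 A | T1 B | a | c
  A -> S T0 | T0 A | T1 B | T1 T2 | a | b | c
  B -> S T0 | S T1 | T0 A | T1 B | T1 T2 | a | b | c
  T0 -> c
  T1 -> a
  T2 -> b

CYK fill — only the sub-triangle for w[1..2]:
  T[1,1] 'a' = {A,B,S,T1}  orig:{A,B,S}
  T[2,2] 'b' = {A,B,T2}  orig:{A,B}
  T[1,2] 'ab' = {A,B,S}

Original NTs in T[1,2] deriving "ab": ["A", "B", "S"]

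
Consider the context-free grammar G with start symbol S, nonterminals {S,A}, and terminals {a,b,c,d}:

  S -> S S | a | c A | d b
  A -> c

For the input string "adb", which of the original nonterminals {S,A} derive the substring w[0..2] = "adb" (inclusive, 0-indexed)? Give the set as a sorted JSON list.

Convert to CNF:
  S -> S S | T0 A | T1 T2 | a
  A -> c
  T0 -> c
  T1 -> d
  T2 -> b

CYK fill (cells [i..j] with 0 ≤ i ≤ j ≤ 2 only):
  cell(0,0) a: {S}
  cell(1,1) d: {T1}  orig:{}
  cell(2,2) b: {T2}  orig:{}
  cell(0,1) ad: ∅
  cell(1,2) db: {S}
  cell(0,2) adb: {S}

Original NTs in T[0,2] deriving "adb": ["S"]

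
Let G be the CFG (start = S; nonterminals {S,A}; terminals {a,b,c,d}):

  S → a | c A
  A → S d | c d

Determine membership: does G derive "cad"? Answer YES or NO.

Convert to CNF:
  S -> T1 A | a
  A -> S T0 | T1 T0
  T0 -> d
  T1 -> c

Fill CYK table bottom-up:
  cell(0,0) c: {T1}  orig:{}
  cell(1,1) a: {S}
  cell(2,2) d: {T0}  orig:{}
  cell(0,1) ca: ∅
  cell(1,2) ad: {A}
  cell(0,2) cad: {S}

S ∈ T[0,2] ⇒ YES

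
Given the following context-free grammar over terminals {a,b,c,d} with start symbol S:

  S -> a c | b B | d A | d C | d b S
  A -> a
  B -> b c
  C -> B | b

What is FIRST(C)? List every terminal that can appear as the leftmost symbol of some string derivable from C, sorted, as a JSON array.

Compute FIRST by fixpoint:
round 1:
  A via A→a: +{a}
  B via B→b c: +{b}
  C via C→B: +{b}
  S via S→a c: +{a}
  S via S→b B: +{b}
  S via S→d A: +{d}
  FIRST[S]={a,b,d}  FIRST[A]={a}  FIRST[B]={b}  FIRST[C]={b}
round 2: done
  FIRST[S]={a,b,d}  FIRST[A]={a}  FIRST[B]={b}  FIRST[C]={b}

FIRST(C) = ["b"]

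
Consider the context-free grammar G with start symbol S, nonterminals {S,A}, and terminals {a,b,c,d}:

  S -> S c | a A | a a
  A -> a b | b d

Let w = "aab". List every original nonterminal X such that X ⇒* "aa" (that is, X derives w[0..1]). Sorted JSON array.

Convert to CNF:
  S -> S T3 | T0 A | T0 T0
  A -> T0 T1 | T1 T2
  T0 -> a
  T1 -> b
  T2 -> d
  T3 -> c

Fill CYK table bottom-up, restricted to cells inside w[0..1]:
  [0..0]={T0}  "a"  orig:{}
  [1..1]={T0}  "a"  orig:{}
  [0..1]={S}  "aa"

Original NTs in T[0,1] deriving "aa": ["S"]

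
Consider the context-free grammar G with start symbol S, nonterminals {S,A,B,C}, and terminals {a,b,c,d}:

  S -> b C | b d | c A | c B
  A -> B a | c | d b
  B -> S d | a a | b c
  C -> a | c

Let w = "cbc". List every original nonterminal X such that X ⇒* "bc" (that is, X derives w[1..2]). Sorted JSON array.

CNF form of G:
  S -> T2 C | T2 T1 | T3 A | T3 B
  A -> B T0 | T1 T2 | c
  B -> S T1 | T0 T0 | T2 T3
  C -> a | c
  T0 -> a
  T1 -> d
  T2 -> b
  T3 -> c

CYK fill, restricted to cells inside w[1..2]:
  cell(1,1) b: {T2}  orig:{}
  cell(2,2) c: {A,C,T3}  orig:{A,C}
  cell(1,2) bc: {B,S}

Original NTs in T[1,2] deriving "bc": ["B", "S"]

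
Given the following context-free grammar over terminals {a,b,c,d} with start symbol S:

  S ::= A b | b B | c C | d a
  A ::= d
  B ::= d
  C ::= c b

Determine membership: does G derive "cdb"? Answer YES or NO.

CNF form of G:
  S -> A T1 | T0 C | T1 B | T2 T3
  A -> d
  B -> d
  C -> T0 T1
  T0 -> c
  T1 -> b
  T2 -> d
  T3 -> a

Fill CYK table bottom-up:
  T[0,0] 'c' = {T0}  orig:{}
  T[1,1] 'd' = {A,B,T2}  orig:{A,B}
  T[2,2] 'b' = {T1}  orig:{}
  T[0,1] 'cd' = ∅
  T[1,2] 'db' = {S}
  T[0,2] 'cdb' = ∅

S ∉ T[0,2] ⇒ NO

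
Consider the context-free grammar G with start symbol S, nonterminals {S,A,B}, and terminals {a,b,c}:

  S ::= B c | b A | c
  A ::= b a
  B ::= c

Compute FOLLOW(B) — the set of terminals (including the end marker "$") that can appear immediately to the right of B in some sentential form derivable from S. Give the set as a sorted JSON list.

FIRST iteration:
round 1:
  A via A→b a: +{b}
  B via B→c: +{c}
  S via S→B c: +{c}
  S via S→b A: +{b}
  S: {b,c}  A: {b}  B: {c}
round 2: (stable)
  S: {b,c}  A: {b}  B: {c}

FOLLOW iteration:
initialize: $ ∈ FOLLOW(S)
iter 1:
  S→B c: FOLLOW(B) ⊇ FIRST(c) = {c}; new: +{c}
  S→b A: FOLLOW(A) ⊇ FOLLOW(S) ⊇ {$}; new: +{$}
  FOLLOW[S]={$}  FOLLOW[A]={$}  FOLLOW[B]={c}
iter 2: (no change)
  FOLLOW[S]={$}  FOLLOW[A]={$}  FOLLOW[B]={c}

FOLLOW(B) = ["c"]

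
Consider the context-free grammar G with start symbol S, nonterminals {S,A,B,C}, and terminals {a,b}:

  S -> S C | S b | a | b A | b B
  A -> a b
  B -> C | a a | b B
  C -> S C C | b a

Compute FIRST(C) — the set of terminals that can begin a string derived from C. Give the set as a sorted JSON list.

FIRST sets, iterate to fixpoint:
pass 1:
  A via A→a b: +{a}
  B via B→a a: +{a}
  B via B→b B: +{b}
  C via C→b a: +{b}
  S via S→a: +{a}
  S via S→b A: +{b}
  FIRST[S]={a,b}  FIRST[A]={a}  FIRST[B]={a,b}  FIRST[C]={b}
pass 2:
  C via C→S C C: +{a}
  FIRST[S]={a,b}  FIRST[A]={a}  FIRST[B]={a,b}  FIRST[C]={a,b}
pass 3: (stable)
  FIRST[S]={a,b}  FIRST[A]={a}  FIRST[B]={a,b}  FIRST[C]={a,b}

FIRST(C) = ["a", "b"]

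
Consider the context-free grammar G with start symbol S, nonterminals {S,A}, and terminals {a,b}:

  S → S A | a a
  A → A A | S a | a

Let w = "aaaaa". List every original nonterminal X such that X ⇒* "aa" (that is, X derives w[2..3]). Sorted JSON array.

CNF form of G:
  S -> S A | T0 T0
  A -> A A | S T0 | a
  T0 -> a

Fill CYK table bottom-up, restricted to cells inside w[2..3]:
  [2..2]={A,T0}  "a"  orig:{A}
  [3..3]={A,T0}  "a"  orig:{A}
  [2..3]={A,S}  "aa"

Original NTs in T[2,3] deriving "aa": ["A", "S"]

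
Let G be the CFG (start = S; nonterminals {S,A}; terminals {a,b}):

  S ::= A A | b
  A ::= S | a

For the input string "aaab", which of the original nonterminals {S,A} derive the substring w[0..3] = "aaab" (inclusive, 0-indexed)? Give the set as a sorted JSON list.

CNF form of G:
  S -> A A | b
  A -> A A | a | b

Fill CYK table bottom-up (cells [i..j] with 0 ≤ i ≤ j ≤ 3 only):
  [0..0]={A}  "a"
  [1..1]={A}  "a"
  [2..2]={A}  "a"
  [3..3]={A,S}  "b"
  [0..1]={A,S}  "aa"
  [1..2]={A,S}  "aa"
  [2..3]={A,S}  "ab"
  [0..2]={A,S}  "aaa"
  [1..3]={A,S}  "aab"
  [0..3]={A,S}  "aaab"

Original NTs in T[0,3] deriving "aaab": ["A", "S"]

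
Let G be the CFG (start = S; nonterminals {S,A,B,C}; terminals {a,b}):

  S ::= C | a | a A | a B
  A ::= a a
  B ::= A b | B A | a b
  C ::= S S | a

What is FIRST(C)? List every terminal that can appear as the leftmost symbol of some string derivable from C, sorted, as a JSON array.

Compute FIRST by fixpoint:
round 1:
  A via A→a a: +{a}
  B via B→A b: +{a}
  C via C→a: +{a}
  S via S→C: +{a}
  FIRST(S)={a}  FIRST(A)={a}  FIRST(B)={a}  FIRST(C)={a}
round 2: (no change)
  FIRST(S)={a}  FIRST(A)={a}  FIRST(B)={a}  FIRST(C)={a}

FIRST(C) = ["a"]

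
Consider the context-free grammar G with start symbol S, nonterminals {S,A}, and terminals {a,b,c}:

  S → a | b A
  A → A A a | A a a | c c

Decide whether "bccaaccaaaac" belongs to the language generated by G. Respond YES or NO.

CNF form of G:
  S -> T2 A | a
  A -> A X3 | A X4 | T1 T1
  T0 -> a
  T1 -> c
  T2 -> b
  X3 -> A T0
  X4 -> T0 T0

CYK table (by increasing span):
  cell(0,0) b: {T2}  orig:{}
  cell(1,1) c: {T1}  orig:{}
  cell(2,2) c: {T1}  orig:{}
  cell(3,3) a: {S,T0}  orig:{S}
  cell(4,4) a: {S,T0}  orig:{S}
  cell(5,5) c: {T1}  orig:{}
  cell(6,6) c: {T1}  orig:{}
  cell(7,7) a: {S,T0}  orig:{S}
  cell(8,8) a: {S,T0}  orig:{S}
  cell(9,9) a: {S,T0}  orig:{S}
  cell(10,10) a: {S,T0}  orig:{S}
  cell(11,11) c: {T1}  orig:{}
  cell(0,1) bc: ∅
  cell(1,2) cc: {A}
  cell(2,3) ca: ∅
  cell(3,4) aa: {X4}  orig:{}
  cell(4,5) ac: ∅
  cell(5,6) cc: {A}
  cell(6,7) ca: ∅
  cell(7,8) aa: {X4}  orig:{}
  cell(8,9) aa: {X4}  orig:{}
  cell(9,10) aa: {X4}  orig:{}
  cell(10,11) ac: ∅
  cell(0,2) bcc: {S}
  cell(1,3) cca: {X3}  orig:{}
  cell(2,4) caa: ∅
  cell(3,5) aac: ∅
  cell(4,6) acc: ∅
  cell(5,7) cca: {X3}  orig:{}
  cell(6,8) caa: ∅
  cell(7,9) aaa: ∅
  cell(8,10) aaa: ∅
  cell(9,11) aac: ∅
  cell(0,3) bcca: ∅
  cell(1,4) ccaa: {A}
  cell(2,5) caac: ∅
  cell(3,6) aacc: ∅
  cell(4,7) acca: ∅
  cell(5,8) ccaa: {A}
  cell(6,9) caaa: ∅
  cell(7,10) aaaa: ∅
  cell(8,11) aaac: ∅
  cell(0,4) bccaa: {S}
  cell(1,5) ccaac: ∅
  cell(2,6) caacc: ∅
  cell(3,7) aacca: ∅
  cell(4,8) accaa: ∅
  cell(5,9) ccaaa: {X3}  orig:{}
  cell(6,10) caaaa: ∅
  cell(7,11) aaaac: ∅
  cell(0,5) bccaac: ∅
  cell(1,6) ccaacc: ∅
  cell(2,7) caacca: ∅
  cell(3,8) aaccaa: ∅
  cell(4,9) accaaa: ∅
  cell(5,10) ccaaaa: {A}
  cell(6,11) caaaac: ∅
  cell(0,6) bccaacc: ∅
  cell(1,7) ccaacca: {A}
  cell(2,8) caaccaa: ∅
  cell(3,9) aaccaaa: ∅
  cell(4,10) accaaaa: ∅
  cell(5,11) ccaaaac: ∅
  cell(0,7) bccaacca: {S}
  cell(1,8) ccaaccaa: {X3}  orig:{}
  cell(2,9) caaccaaa: ∅
  cell(3,10) aaccaaaa: ∅
  cell(4,11) accaaaac: ∅
  cell(0,8) bccaaccaa: ∅
  cell(1,9) ccaaccaaa: {A}
  cell(2,10) caaccaaaa: ∅
  cell(3,11) aaccaaaac: ∅
  cell(0,9) bccaaccaaa: {S}
  cell(1,10) ccaaccaaaa: {X3}  orig:{}
  cell(2,11) caaccaaaac: ∅
  cell(0,10) bccaaccaaaa: ∅
  cell(1,11) ccaaccaaaac: ∅
  cell(0,11) bccaaccaaaac: ∅

S ∉ T[0,11] ⇒ NO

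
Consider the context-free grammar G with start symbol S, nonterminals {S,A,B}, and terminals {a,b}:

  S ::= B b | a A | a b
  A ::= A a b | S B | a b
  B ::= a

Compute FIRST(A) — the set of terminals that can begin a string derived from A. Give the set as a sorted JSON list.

FIRST iteration:
iter 1:
  A via A→a b: +{a}
  B via B→a: +{a}
  S via S→B b: +{a}
  S: {a}  A: {a}  B: {a}
iter 2: done
  S: {a}  A: {a}  B: {a}

FIRST(A) = ["a"]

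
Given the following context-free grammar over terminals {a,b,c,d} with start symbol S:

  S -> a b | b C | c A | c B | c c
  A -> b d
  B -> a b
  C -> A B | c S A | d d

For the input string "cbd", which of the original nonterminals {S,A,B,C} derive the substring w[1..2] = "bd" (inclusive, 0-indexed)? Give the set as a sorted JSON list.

CNF form of G:
  S -> T0 C | T2 T0 | T3 A | T3 B | T3 T3
  A -> T0 T1
  B -> T2 T0
  C -> A B | T1 T1 | T3 X4
  T0 -> b
  T1 -> d
  T2 -> a
  T3 -> c
  X4 -> S A

CYK table (by increasing span) — only the sub-triangle for w[1..2]:
  T[1,1] 'b' = {T0}  orig:{}
  T[2,2] 'd' = {T1}  orig:{}
  T[1,2] 'bd' = {A}

Original NTs in T[1,2] deriving "bd": ["A"]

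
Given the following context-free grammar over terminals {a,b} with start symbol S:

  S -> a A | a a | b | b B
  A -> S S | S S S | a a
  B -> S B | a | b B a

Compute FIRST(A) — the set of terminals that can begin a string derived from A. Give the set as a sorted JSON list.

FIRST iteration:
round 1:
  A via A→a a: +{a}
  B via B→a: +{a}
  B via B→b B a: +{b}
  S via S→a A: +{a}
  S via S→b: +{b}
  FIRST(S)={a,b}  FIRST(A)={a}  FIRST(B)={a,b}
round 2:
  A via A→S S: +{b}
  FIRST(S)={a,b}  FIRST(A)={a,b}  FIRST(B)={a,b}
round 3: (stable)
  FIRST(S)={a,b}  FIRST(A)={a,b}  FIRST(B)={a,b}

FIRST(A) = ["a", "b"]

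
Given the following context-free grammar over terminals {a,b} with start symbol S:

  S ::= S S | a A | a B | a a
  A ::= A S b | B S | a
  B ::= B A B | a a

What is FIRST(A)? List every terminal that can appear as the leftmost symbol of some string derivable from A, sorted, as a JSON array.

Compute FIRST by fixpoint:
pass 1:
  A via A→a: +{a}
  B via B→a a: +{a}
  S via S→a A: +{a}
  S: {a}  A: {a}  B: {a}
pass 2: — fixpoint
  S: {a}  A: {a}  B: {a}

FIRST(A) = ["a"]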